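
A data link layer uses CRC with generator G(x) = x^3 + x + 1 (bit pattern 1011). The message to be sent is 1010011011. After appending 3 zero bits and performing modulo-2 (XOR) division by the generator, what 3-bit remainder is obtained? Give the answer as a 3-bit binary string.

Append 3 zeros: 1010011011000. Divide by 1011 (XOR where the leading bit is 1):
  pos 0: 1010 XOR 1011 = 0001
  pos 3: 1011 XOR 1011 = 0000
  pos 8: 1100 XOR 1011 = 0111
  pos 9: 1110 XOR 1011 = 0101
Remainder (last 3 bits) = 101. This is the CRC / FCS.

101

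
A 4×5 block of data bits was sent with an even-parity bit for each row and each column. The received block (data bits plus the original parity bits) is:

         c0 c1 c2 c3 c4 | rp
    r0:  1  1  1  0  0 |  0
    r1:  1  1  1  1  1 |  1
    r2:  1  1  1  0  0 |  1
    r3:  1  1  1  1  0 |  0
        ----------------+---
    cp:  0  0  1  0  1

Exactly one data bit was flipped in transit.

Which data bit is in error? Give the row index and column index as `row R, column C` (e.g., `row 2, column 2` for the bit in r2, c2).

row 0, column 2

Recompute each row's even parity and compare to rp:
  r0: data parity 1, sent rp 0 → mismatch
  r1: data parity 1, sent rp 1 → ok
  r2: data parity 1, sent rp 1 → ok
  r3: data parity 0, sent rp 0 → ok
Recompute each column's even parity and compare to cp:
  c0: data parity 0, sent cp 0 → ok
  c1: data parity 0, sent cp 0 → ok
  c2: data parity 0, sent cp 1 → mismatch
  c3: data parity 0, sent cp 0 → ok
  c4: data parity 1, sent cp 1 → ok
Exactly one row (r0) and one column (c2) fail → the flipped bit is at their intersection.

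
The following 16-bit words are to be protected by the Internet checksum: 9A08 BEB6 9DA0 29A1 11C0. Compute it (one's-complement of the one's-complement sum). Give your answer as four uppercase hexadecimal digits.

One's-complement addition (fold any carry out of bit 15 back into bit 0):
  0x9A08 + 0xBEB6 = 0x158BE → wrap carry → 0x58BF
  0x58BF + 0x9DA0 = 0x0F65F
  0xF65F + 0x29A1 = 0x12000 → wrap carry → 0x2001
  0x2001 + 0x11C0 = 0x031C1
One's-complement sum = 0x31C1.
Checksum = ~0x31C1 & 0xFFFF = 0xCE3E.

CE3E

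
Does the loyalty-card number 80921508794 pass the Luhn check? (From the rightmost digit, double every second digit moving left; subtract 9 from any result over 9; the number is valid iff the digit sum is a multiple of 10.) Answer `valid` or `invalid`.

valid

From the right, keep odd positions and double even positions (subtract 9 from any doubled value over 9):
  doubled (positions 2,4,...): 9 7 1 4 0 → sum 21
  kept (positions 1,3,...): 4 7 0 1 9 8 → sum 29
Total = 50.
50 mod 10 = 0, so the number is valid.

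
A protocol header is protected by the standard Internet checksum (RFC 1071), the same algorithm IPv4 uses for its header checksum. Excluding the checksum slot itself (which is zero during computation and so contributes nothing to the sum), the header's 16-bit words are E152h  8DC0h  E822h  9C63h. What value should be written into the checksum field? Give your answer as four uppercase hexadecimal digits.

0C66

One's-complement addition (fold any carry out of bit 15 back into bit 0):
  0xE152 + 0x8DC0 = 0x16F12 → wrap carry → 0x6F13
  0x6F13 + 0xE822 = 0x15735 → wrap carry → 0x5736
  0x5736 + 0x9C63 = 0x0F399
One's-complement sum = 0xF399.
Checksum = ~0xF399 & 0xFFFF = 0x0C66.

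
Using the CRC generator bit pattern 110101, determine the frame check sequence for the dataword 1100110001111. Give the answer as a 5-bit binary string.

Append 5 zeros: 110011000111100000. Divide by 110101 (XOR where the leading bit is 1):
  pos 0: 110011 XOR 110101 = 000110
  pos 3: 110000 XOR 110101 = 000101
  pos 6: 101111 XOR 110101 = 011010
  pos 7: 110101 XOR 110101 = 000000
Remainder (last 5 bits) = 00000. This is the CRC / FCS.

00000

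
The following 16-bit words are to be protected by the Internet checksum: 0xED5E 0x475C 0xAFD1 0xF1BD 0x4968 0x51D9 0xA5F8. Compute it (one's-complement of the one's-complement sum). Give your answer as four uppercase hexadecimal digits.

One's-complement addition (fold any carry out of bit 15 back into bit 0):
  0xED5E + 0x475C = 0x134BA → wrap carry → 0x34BB
  0x34BB + 0xAFD1 = 0x0E48C
  0xE48C + 0xF1BD = 0x1D649 → wrap carry → 0xD64A
  0xD64A + 0x4968 = 0x11FB2 → wrap carry → 0x1FB3
  0x1FB3 + 0x51D9 = 0x0718C
  0x718C + 0xA5F8 = 0x11784 → wrap carry → 0x1785
One's-complement sum = 0x1785.
Checksum = ~0x1785 & 0xFFFF = 0xE87A.

E87A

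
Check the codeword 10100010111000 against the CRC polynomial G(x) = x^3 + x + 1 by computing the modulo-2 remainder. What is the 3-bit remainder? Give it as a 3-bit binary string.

000

Modulo-2 division of 10100010111000 by 1011:
  pos 0: 1010 XOR 1011 = 0001
  pos 3: 1001 XOR 1011 = 0010
  pos 5: 1001 XOR 1011 = 0010
  pos 7: 1011 XOR 1011 = 0000
Remainder = 000 (zero — the frame passes the CRC check).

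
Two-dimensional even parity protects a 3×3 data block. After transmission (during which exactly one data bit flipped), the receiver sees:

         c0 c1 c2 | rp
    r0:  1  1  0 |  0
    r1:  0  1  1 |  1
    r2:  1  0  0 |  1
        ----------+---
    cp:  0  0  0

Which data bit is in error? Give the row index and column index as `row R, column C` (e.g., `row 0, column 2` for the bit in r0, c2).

row 1, column 2

Recompute each row's even parity and compare to rp:
  r0: data parity 0, sent rp 0 → ok
  r1: data parity 0, sent rp 1 → mismatch
  r2: data parity 1, sent rp 1 → ok
Recompute each column's even parity and compare to cp:
  c0: data parity 0, sent cp 0 → ok
  c1: data parity 0, sent cp 0 → ok
  c2: data parity 1, sent cp 0 → mismatch
Exactly one row (r1) and one column (c2) fail → the flipped bit is at their intersection.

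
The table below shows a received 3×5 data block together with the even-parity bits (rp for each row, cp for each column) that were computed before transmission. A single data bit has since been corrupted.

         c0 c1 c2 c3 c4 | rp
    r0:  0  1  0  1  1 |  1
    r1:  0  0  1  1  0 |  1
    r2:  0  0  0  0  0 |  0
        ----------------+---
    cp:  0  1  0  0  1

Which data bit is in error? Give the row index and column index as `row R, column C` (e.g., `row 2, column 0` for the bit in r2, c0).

row 1, column 2

Recompute each row's even parity and compare to rp:
  r0: data parity 1, sent rp 1 → ok
  r1: data parity 0, sent rp 1 → mismatch
  r2: data parity 0, sent rp 0 → ok
Recompute each column's even parity and compare to cp:
  c0: data parity 0, sent cp 0 → ok
  c1: data parity 1, sent cp 1 → ok
  c2: data parity 1, sent cp 0 → mismatch
  c3: data parity 0, sent cp 0 → ok
  c4: data parity 1, sent cp 1 → ok
Exactly one row (r1) and one column (c2) fail → the flipped bit is at their intersection.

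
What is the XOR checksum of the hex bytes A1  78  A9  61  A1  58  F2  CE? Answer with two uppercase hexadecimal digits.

XOR the bytes together:
  start with 0xA1
  0xA1 ⊕ 0x78 = 0xD9
  0xD9 ⊕ 0xA9 = 0x70
  0x70 ⊕ 0x61 = 0x11
  0x11 ⊕ 0xA1 = 0xB0
  0xB0 ⊕ 0x58 = 0xE8
  0xE8 ⊕ 0xF2 = 0x1A
  0x1A ⊕ 0xCE = 0xD4

D4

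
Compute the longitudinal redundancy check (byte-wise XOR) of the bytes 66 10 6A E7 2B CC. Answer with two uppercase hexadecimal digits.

1C

XOR the bytes together:
  start with 0x66
  0x66 ⊕ 0x10 = 0x76
  0x76 ⊕ 0x6A = 0x1C
  0x1C ⊕ 0xE7 = 0xFB
  0xFB ⊕ 0x2B = 0xD0
  0xD0 ⊕ 0xCC = 0x1C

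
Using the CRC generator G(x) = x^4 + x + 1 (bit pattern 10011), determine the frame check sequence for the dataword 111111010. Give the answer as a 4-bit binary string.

Append 4 zeros: 1111110100000. Divide by 10011 (XOR where the leading bit is 1):
  pos 0: 11111 XOR 10011 = 01100
  pos 1: 11001 XOR 10011 = 01010
  pos 2: 10100 XOR 10011 = 00111
  pos 4: 11110 XOR 10011 = 01101
  pos 5: 11010 XOR 10011 = 01001
  pos 6: 10010 XOR 10011 = 00001
Remainder (last 4 bits) = 0100. This is the CRC / FCS.

0100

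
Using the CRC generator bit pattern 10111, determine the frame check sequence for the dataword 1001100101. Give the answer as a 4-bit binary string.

Append 4 zeros: 10011001010000. Divide by 10111 (XOR where the leading bit is 1):
  pos 0: 10011 XOR 10111 = 00100
  pos 2: 10000 XOR 10111 = 00111
  pos 4: 11110 XOR 10111 = 01001
  pos 5: 10011 XOR 10111 = 00100
  pos 7: 10000 XOR 10111 = 00111
  pos 9: 11100 XOR 10111 = 01011
Remainder (last 4 bits) = 1011. This is the CRC / FCS.

1011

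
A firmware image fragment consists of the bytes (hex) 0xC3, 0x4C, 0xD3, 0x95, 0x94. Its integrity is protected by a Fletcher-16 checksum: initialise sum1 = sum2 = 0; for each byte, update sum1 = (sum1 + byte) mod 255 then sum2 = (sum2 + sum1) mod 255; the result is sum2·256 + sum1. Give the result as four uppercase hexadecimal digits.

3F0E

Running sums (mod 255):
  after byte 0 (0xC3): sum1=195, sum2=195
  after byte 1 (0x4C): sum1=16, sum2=211
  after byte 2 (0xD3): sum1=227, sum2=183
  after byte 3 (0x95): sum1=121, sum2=49
  after byte 4 (0x94): sum1=14, sum2=63
Checksum = sum2·256 + sum1 = 63·256 + 14 = 16142 = 0x3F0E.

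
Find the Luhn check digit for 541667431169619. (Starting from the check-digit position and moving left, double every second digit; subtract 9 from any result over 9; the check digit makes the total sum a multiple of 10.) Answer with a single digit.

Partial digits right→left: 9 1 6 9 6 1 1 3 4 7 6 6 1 4 5
Double every second digit counting from the check-digit position (so the 1st, 3rd, 5th, ... of the partial from the right).
  doubled (with −9 where >9): 9 3 3 2 8 3 2 1 → sum 31
  kept as-is: 1 9 1 3 7 6 4 → sum 31
Total = 31 + 31 = 62.
Check digit = (10 − (62 mod 10)) mod 10 = 8.

8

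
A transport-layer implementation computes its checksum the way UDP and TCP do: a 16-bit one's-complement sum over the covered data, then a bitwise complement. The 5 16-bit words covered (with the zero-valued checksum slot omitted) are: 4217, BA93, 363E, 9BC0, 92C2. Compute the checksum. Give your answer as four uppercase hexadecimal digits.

9E93

One's-complement addition (fold any carry out of bit 15 back into bit 0):
  0x4217 + 0xBA93 = 0x0FCAA
  0xFCAA + 0x363E = 0x132E8 → wrap carry → 0x32E9
  0x32E9 + 0x9BC0 = 0x0CEA9
  0xCEA9 + 0x92C2 = 0x1616B → wrap carry → 0x616C
One's-complement sum = 0x616C.
Checksum = ~0x616C & 0xFFFF = 0x9E93.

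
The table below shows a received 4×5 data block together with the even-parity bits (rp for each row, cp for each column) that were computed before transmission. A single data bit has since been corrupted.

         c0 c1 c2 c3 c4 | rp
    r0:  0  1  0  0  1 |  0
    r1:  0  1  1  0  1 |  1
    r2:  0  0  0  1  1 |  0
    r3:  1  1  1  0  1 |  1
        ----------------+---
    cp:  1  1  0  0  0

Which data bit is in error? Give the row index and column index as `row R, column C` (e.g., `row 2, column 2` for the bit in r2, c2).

row 3, column 3

Recompute each row's even parity and compare to rp:
  r0: data parity 0, sent rp 0 → ok
  r1: data parity 1, sent rp 1 → ok
  r2: data parity 0, sent rp 0 → ok
  r3: data parity 0, sent rp 1 → mismatch
Recompute each column's even parity and compare to cp:
  c0: data parity 1, sent cp 1 → ok
  c1: data parity 1, sent cp 1 → ok
  c2: data parity 0, sent cp 0 → ok
  c3: data parity 1, sent cp 0 → mismatch
  c4: data parity 0, sent cp 0 → ok
Exactly one row (r3) and one column (c3) fail → the flipped bit is at their intersection.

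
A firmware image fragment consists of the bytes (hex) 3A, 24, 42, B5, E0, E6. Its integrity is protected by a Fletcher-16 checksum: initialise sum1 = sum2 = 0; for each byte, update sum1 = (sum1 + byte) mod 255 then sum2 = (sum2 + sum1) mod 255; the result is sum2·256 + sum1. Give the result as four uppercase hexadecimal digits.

E41E

Running sums (mod 255):
  after byte 0 (3A): sum1=58, sum2=58
  after byte 1 (24): sum1=94, sum2=152
  after byte 2 (42): sum1=160, sum2=57
  after byte 3 (B5): sum1=86, sum2=143
  after byte 4 (E0): sum1=55, sum2=198
  after byte 5 (E6): sum1=30, sum2=228
Checksum = sum2·256 + sum1 = 228·256 + 30 = 58398 = 0xE41E.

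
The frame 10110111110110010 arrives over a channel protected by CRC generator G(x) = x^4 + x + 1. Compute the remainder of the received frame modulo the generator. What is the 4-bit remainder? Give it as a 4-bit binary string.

Modulo-2 division of 10110111110110010 by 10011:
  pos 0: 10110 XOR 10011 = 00101
  pos 2: 10111 XOR 10011 = 00100
  pos 4: 10011 XOR 10011 = 00000
  pos 9: 10110 XOR 10011 = 00101
  pos 11: 10101 XOR 10011 = 00110
Remainder = 1100 (nonzero — an error is detected).

1100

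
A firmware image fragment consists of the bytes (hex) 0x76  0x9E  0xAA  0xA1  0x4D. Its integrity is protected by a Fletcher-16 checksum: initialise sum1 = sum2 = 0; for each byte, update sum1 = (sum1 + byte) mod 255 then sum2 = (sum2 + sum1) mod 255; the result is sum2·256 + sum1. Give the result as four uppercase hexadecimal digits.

5BAE

Running sums (mod 255):
  after byte 0 (0x76): sum1=118, sum2=118
  after byte 1 (0x9E): sum1=21, sum2=139
  after byte 2 (0xAA): sum1=191, sum2=75
  after byte 3 (0xA1): sum1=97, sum2=172
  after byte 4 (0x4D): sum1=174, sum2=91
Checksum = sum2·256 + sum1 = 91·256 + 174 = 23470 = 0x5BAE.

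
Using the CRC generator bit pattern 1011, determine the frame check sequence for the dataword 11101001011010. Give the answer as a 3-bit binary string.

Append 3 zeros: 11101001011010000. Divide by 1011 (XOR where the leading bit is 1):
  pos 0: 1110 XOR 1011 = 0101
  pos 1: 1011 XOR 1011 = 0000
  pos 7: 1011 XOR 1011 = 0000
  pos 12: 1000 XOR 1011 = 0011
Remainder (last 3 bits) = 110. This is the CRC / FCS.

110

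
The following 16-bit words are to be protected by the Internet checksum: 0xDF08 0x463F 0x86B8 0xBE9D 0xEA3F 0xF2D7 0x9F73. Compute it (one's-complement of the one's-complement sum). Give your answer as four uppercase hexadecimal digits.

One's-complement addition (fold any carry out of bit 15 back into bit 0):
  0xDF08 + 0x463F = 0x12547 → wrap carry → 0x2548
  0x2548 + 0x86B8 = 0x0AC00
  0xAC00 + 0xBE9D = 0x16A9D → wrap carry → 0x6A9E
  0x6A9E + 0xEA3F = 0x154DD → wrap carry → 0x54DE
  0x54DE + 0xF2D7 = 0x147B5 → wrap carry → 0x47B6
  0x47B6 + 0x9F73 = 0x0E729
One's-complement sum = 0xE729.
Checksum = ~0xE729 & 0xFFFF = 0x18D6.

18D6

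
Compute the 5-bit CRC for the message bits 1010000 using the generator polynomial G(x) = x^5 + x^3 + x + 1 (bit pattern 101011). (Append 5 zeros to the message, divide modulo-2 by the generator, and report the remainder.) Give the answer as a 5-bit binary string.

Append 5 zeros: 101000000000. Divide by 101011 (XOR where the leading bit is 1):
  pos 0: 101000 XOR 101011 = 000011
  pos 4: 110000 XOR 101011 = 011011
  pos 5: 110110 XOR 101011 = 011101
  pos 6: 111010 XOR 101011 = 010001
Remainder (last 5 bits) = 10001. This is the CRC / FCS.

10001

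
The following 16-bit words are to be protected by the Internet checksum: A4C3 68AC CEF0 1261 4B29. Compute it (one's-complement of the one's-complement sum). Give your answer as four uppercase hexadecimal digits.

C614

One's-complement addition (fold any carry out of bit 15 back into bit 0):
  0xA4C3 + 0x68AC = 0x10D6F → wrap carry → 0x0D70
  0x0D70 + 0xCEF0 = 0x0DC60
  0xDC60 + 0x1261 = 0x0EEC1
  0xEEC1 + 0x4B29 = 0x139EA → wrap carry → 0x39EB
One's-complement sum = 0x39EB.
Checksum = ~0x39EB & 0xFFFF = 0xC614.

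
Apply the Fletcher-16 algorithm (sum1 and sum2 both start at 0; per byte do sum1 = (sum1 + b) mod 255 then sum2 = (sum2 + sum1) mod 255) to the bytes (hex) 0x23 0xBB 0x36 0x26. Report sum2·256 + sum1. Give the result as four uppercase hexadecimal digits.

523B

Running sums (mod 255):
  after byte 0 (0x23): sum1=35, sum2=35
  after byte 1 (0xBB): sum1=222, sum2=2
  after byte 2 (0x36): sum1=21, sum2=23
  after byte 3 (0x26): sum1=59, sum2=82
Checksum = sum2·256 + sum1 = 82·256 + 59 = 21051 = 0x523B.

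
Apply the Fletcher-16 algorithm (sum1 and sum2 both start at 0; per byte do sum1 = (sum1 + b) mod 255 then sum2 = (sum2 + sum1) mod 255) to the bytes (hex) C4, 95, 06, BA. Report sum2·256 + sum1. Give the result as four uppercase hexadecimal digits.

Running sums (mod 255):
  after byte 0 (C4): sum1=196, sum2=196
  after byte 1 (95): sum1=90, sum2=31
  after byte 2 (06): sum1=96, sum2=127
  after byte 3 (BA): sum1=27, sum2=154
Checksum = sum2·256 + sum1 = 154·256 + 27 = 39451 = 0x9A1B.

9A1B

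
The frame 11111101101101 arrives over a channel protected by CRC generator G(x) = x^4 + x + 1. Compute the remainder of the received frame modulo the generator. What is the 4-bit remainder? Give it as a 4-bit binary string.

Modulo-2 division of 11111101101101 by 10011:
  pos 0: 11111 XOR 10011 = 01100
  pos 1: 11001 XOR 10011 = 01010
  pos 2: 10100 XOR 10011 = 00111
  pos 4: 11111 XOR 10011 = 01100
  pos 5: 11000 XOR 10011 = 01011
  pos 6: 10111 XOR 10011 = 00100
  pos 8: 10010 XOR 10011 = 00001
Remainder = 0011 (nonzero — an error is detected).

0011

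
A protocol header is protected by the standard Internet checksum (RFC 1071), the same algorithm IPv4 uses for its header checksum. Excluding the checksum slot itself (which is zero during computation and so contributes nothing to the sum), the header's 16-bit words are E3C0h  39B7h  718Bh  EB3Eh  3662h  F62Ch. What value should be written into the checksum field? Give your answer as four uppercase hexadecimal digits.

592E

One's-complement addition (fold any carry out of bit 15 back into bit 0):
  0xE3C0 + 0x39B7 = 0x11D77 → wrap carry → 0x1D78
  0x1D78 + 0x718B = 0x08F03
  0x8F03 + 0xEB3E = 0x17A41 → wrap carry → 0x7A42
  0x7A42 + 0x3662 = 0x0B0A4
  0xB0A4 + 0xF62C = 0x1A6D0 → wrap carry → 0xA6D1
One's-complement sum = 0xA6D1.
Checksum = ~0xA6D1 & 0xFFFF = 0x592E.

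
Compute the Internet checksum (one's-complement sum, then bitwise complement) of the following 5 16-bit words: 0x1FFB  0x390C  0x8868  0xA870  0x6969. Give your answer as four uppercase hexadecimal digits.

One's-complement addition (fold any carry out of bit 15 back into bit 0):
  0x1FFB + 0x390C = 0x05907
  0x5907 + 0x8868 = 0x0E16F
  0xE16F + 0xA870 = 0x189DF → wrap carry → 0x89E0
  0x89E0 + 0x6969 = 0x0F349
One's-complement sum = 0xF349.
Checksum = ~0xF349 & 0xFFFF = 0x0CB6.

0CB6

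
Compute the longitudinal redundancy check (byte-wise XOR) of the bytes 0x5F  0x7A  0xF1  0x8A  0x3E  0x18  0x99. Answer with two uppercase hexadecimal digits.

XOR the bytes together:
  start with 0x5F
  0x5F ⊕ 0x7A = 0x25
  0x25 ⊕ 0xF1 = 0xD4
  0xD4 ⊕ 0x8A = 0x5E
  0x5E ⊕ 0x3E = 0x60
  0x60 ⊕ 0x18 = 0x78
  0x78 ⊕ 0x99 = 0xE1

E1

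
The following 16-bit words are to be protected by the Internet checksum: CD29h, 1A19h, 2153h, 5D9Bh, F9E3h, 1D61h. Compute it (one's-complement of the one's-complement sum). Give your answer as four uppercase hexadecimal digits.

8289

One's-complement addition (fold any carry out of bit 15 back into bit 0):
  0xCD29 + 0x1A19 = 0x0E742
  0xE742 + 0x2153 = 0x10895 → wrap carry → 0x0896
  0x0896 + 0x5D9B = 0x06631
  0x6631 + 0xF9E3 = 0x16014 → wrap carry → 0x6015
  0x6015 + 0x1D61 = 0x07D76
One's-complement sum = 0x7D76.
Checksum = ~0x7D76 & 0xFFFF = 0x8289.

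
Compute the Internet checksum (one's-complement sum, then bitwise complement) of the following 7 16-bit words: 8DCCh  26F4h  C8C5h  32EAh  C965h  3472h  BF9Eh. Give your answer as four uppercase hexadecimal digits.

9218

One's-complement addition (fold any carry out of bit 15 back into bit 0):
  0x8DCC + 0x26F4 = 0x0B4C0
  0xB4C0 + 0xC8C5 = 0x17D85 → wrap carry → 0x7D86
  0x7D86 + 0x32EA = 0x0B070
  0xB070 + 0xC965 = 0x179D5 → wrap carry → 0x79D6
  0x79D6 + 0x3472 = 0x0AE48
  0xAE48 + 0xBF9E = 0x16DE6 → wrap carry → 0x6DE7
One's-complement sum = 0x6DE7.
Checksum = ~0x6DE7 & 0xFFFF = 0x9218.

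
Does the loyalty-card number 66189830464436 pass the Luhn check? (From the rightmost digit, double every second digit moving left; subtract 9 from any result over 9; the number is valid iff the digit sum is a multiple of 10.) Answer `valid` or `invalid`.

valid

From the right, keep odd positions and double even positions (subtract 9 from any doubled value over 9):
  doubled (positions 2,4,...): 6 8 8 6 9 2 3 → sum 42
  kept (positions 1,3,...): 6 4 6 0 8 8 6 → sum 38
Total = 80.
80 mod 10 = 0, so the number is valid.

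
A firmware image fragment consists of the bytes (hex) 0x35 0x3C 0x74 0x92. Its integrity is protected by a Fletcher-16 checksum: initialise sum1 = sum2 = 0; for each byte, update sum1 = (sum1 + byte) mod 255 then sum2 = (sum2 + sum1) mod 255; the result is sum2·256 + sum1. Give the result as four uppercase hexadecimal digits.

0578

Running sums (mod 255):
  after byte 0 (0x35): sum1=53, sum2=53
  after byte 1 (0x3C): sum1=113, sum2=166
  after byte 2 (0x74): sum1=229, sum2=140
  after byte 3 (0x92): sum1=120, sum2=5
Checksum = sum2·256 + sum1 = 5·256 + 120 = 1400 = 0x0578.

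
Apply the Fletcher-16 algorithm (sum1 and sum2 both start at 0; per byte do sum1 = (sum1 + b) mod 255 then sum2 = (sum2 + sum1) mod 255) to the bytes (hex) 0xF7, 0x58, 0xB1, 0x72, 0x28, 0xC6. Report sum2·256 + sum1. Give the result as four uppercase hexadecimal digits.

Running sums (mod 255):
  after byte 0 (0xF7): sum1=247, sum2=247
  after byte 1 (0x58): sum1=80, sum2=72
  after byte 2 (0xB1): sum1=2, sum2=74
  after byte 3 (0x72): sum1=116, sum2=190
  after byte 4 (0x28): sum1=156, sum2=91
  after byte 5 (0xC6): sum1=99, sum2=190
Checksum = sum2·256 + sum1 = 190·256 + 99 = 48739 = 0xBE63.

BE63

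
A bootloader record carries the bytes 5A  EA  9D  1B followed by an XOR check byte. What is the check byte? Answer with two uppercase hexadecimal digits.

XOR the bytes together:
  start with 0x5A
  0x5A ⊕ 0xEA = 0xB0
  0xB0 ⊕ 0x9D = 0x2D
  0x2D ⊕ 0x1B = 0x36

36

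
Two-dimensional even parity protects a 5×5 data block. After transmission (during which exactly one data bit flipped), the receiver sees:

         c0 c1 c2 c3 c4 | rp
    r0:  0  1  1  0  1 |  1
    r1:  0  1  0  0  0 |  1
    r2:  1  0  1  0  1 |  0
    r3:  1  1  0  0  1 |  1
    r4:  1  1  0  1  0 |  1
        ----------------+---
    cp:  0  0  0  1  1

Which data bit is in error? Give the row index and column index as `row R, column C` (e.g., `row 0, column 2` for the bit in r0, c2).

Recompute each row's even parity and compare to rp:
  r0: data parity 1, sent rp 1 → ok
  r1: data parity 1, sent rp 1 → ok
  r2: data parity 1, sent rp 0 → mismatch
  r3: data parity 1, sent rp 1 → ok
  r4: data parity 1, sent rp 1 → ok
Recompute each column's even parity and compare to cp:
  c0: data parity 1, sent cp 0 → mismatch
  c1: data parity 0, sent cp 0 → ok
  c2: data parity 0, sent cp 0 → ok
  c3: data parity 1, sent cp 1 → ok
  c4: data parity 1, sent cp 1 → ok
Exactly one row (r2) and one column (c0) fail → the flipped bit is at their intersection.

row 2, column 0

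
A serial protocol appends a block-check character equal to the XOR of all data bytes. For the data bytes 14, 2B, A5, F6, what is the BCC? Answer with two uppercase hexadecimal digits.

6C

XOR the bytes together:
  start with 0x14
  0x14 ⊕ 0x2B = 0x3F
  0x3F ⊕ 0xA5 = 0x9A
  0x9A ⊕ 0xF6 = 0x6C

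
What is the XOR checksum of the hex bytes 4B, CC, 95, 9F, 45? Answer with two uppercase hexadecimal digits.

C8

XOR the bytes together:
  start with 0x4B
  0x4B ⊕ 0xCC = 0x87
  0x87 ⊕ 0x95 = 0x12
  0x12 ⊕ 0x9F = 0x8D
  0x8D ⊕ 0x45 = 0xC8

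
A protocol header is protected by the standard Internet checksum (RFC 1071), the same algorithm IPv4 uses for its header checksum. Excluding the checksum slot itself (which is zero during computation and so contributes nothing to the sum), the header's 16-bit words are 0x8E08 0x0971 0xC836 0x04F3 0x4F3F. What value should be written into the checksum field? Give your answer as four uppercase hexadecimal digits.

4C1D

One's-complement addition (fold any carry out of bit 15 back into bit 0):
  0x8E08 + 0x0971 = 0x09779
  0x9779 + 0xC836 = 0x15FAF → wrap carry → 0x5FB0
  0x5FB0 + 0x04F3 = 0x064A3
  0x64A3 + 0x4F3F = 0x0B3E2
One's-complement sum = 0xB3E2.
Checksum = ~0xB3E2 & 0xFFFF = 0x4C1D.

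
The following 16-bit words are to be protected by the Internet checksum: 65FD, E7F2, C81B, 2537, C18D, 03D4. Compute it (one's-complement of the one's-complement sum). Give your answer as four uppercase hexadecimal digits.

One's-complement addition (fold any carry out of bit 15 back into bit 0):
  0x65FD + 0xE7F2 = 0x14DEF → wrap carry → 0x4DF0
  0x4DF0 + 0xC81B = 0x1160B → wrap carry → 0x160C
  0x160C + 0x2537 = 0x03B43
  0x3B43 + 0xC18D = 0x0FCD0
  0xFCD0 + 0x03D4 = 0x100A4 → wrap carry → 0x00A5
One's-complement sum = 0x00A5.
Checksum = ~0x00A5 & 0xFFFF = 0xFF5A.

FF5A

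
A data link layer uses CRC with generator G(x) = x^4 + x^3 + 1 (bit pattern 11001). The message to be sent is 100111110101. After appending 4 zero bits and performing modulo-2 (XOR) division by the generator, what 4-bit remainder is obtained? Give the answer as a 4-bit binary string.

1000

Append 4 zeros: 1001111101010000. Divide by 11001 (XOR where the leading bit is 1):
  pos 0: 10011 XOR 11001 = 01010
  pos 1: 10101 XOR 11001 = 01100
  pos 2: 11001 XOR 11001 = 00000
  pos 7: 10101 XOR 11001 = 01100
  pos 8: 11000 XOR 11001 = 00001
Remainder (last 4 bits) = 1000. This is the CRC / FCS.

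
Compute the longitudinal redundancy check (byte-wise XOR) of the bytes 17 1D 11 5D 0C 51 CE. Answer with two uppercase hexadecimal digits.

D5

XOR the bytes together:
  start with 0x17
  0x17 ⊕ 0x1D = 0x0A
  0x0A ⊕ 0x11 = 0x1B
  0x1B ⊕ 0x5D = 0x46
  0x46 ⊕ 0x0C = 0x4A
  0x4A ⊕ 0x51 = 0x1B
  0x1B ⊕ 0xCE = 0xD5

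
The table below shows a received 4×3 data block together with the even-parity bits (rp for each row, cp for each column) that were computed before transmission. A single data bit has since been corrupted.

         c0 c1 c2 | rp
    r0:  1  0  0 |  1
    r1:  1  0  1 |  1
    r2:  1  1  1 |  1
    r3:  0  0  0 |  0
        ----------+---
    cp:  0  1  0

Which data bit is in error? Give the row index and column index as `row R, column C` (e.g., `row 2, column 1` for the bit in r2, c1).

Recompute each row's even parity and compare to rp:
  r0: data parity 1, sent rp 1 → ok
  r1: data parity 0, sent rp 1 → mismatch
  r2: data parity 1, sent rp 1 → ok
  r3: data parity 0, sent rp 0 → ok
Recompute each column's even parity and compare to cp:
  c0: data parity 1, sent cp 0 → mismatch
  c1: data parity 1, sent cp 1 → ok
  c2: data parity 0, sent cp 0 → ok
Exactly one row (r1) and one column (c0) fail → the flipped bit is at their intersection.

row 1, column 0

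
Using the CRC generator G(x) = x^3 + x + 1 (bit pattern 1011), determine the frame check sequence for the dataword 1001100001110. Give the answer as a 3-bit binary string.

111

Append 3 zeros: 1001100001110000. Divide by 1011 (XOR where the leading bit is 1):
  pos 0: 1001 XOR 1011 = 0010
  pos 2: 1010 XOR 1011 = 0001
  pos 5: 1000 XOR 1011 = 0011
  pos 7: 1111 XOR 1011 = 0100
  pos 8: 1001 XOR 1011 = 0010
  pos 10: 1000 XOR 1011 = 0011
  pos 12: 1100 XOR 1011 = 0111
Remainder (last 3 bits) = 111. This is the CRC / FCS.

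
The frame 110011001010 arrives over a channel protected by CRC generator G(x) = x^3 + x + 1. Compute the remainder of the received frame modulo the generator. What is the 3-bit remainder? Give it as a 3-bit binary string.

Modulo-2 division of 110011001010 by 1011:
  pos 0: 1100 XOR 1011 = 0111
  pos 1: 1111 XOR 1011 = 0100
  pos 2: 1001 XOR 1011 = 0010
  pos 4: 1000 XOR 1011 = 0011
  pos 6: 1110 XOR 1011 = 0101
  pos 7: 1011 XOR 1011 = 0000
Remainder = 000 (zero — the frame passes the CRC check).

000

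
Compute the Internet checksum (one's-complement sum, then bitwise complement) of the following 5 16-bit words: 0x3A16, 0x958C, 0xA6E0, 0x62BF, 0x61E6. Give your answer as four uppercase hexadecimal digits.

One's-complement addition (fold any carry out of bit 15 back into bit 0):
  0x3A16 + 0x958C = 0x0CFA2
  0xCFA2 + 0xA6E0 = 0x17682 → wrap carry → 0x7683
  0x7683 + 0x62BF = 0x0D942
  0xD942 + 0x61E6 = 0x13B28 → wrap carry → 0x3B29
One's-complement sum = 0x3B29.
Checksum = ~0x3B29 & 0xFFFF = 0xC4D6.

C4D6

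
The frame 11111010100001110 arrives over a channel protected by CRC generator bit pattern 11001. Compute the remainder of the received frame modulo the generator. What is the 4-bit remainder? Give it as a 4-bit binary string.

Modulo-2 division of 11111010100001110 by 11001:
  pos 0: 11111 XOR 11001 = 00110
  pos 2: 11001 XOR 11001 = 00000
  pos 8: 10000 XOR 11001 = 01001
  pos 9: 10011 XOR 11001 = 01010
  pos 10: 10101 XOR 11001 = 01100
  pos 11: 11001 XOR 11001 = 00000
Remainder = 0000 (zero — the frame passes the CRC check).

0000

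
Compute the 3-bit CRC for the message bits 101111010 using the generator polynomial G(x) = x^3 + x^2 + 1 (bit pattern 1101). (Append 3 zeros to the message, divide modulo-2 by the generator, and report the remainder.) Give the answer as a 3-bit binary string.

Append 3 zeros: 101111010000. Divide by 1101 (XOR where the leading bit is 1):
  pos 0: 1011 XOR 1101 = 0110
  pos 1: 1101 XOR 1101 = 0000
  pos 5: 1010 XOR 1101 = 0111
  pos 6: 1110 XOR 1101 = 0011
  pos 8: 1100 XOR 1101 = 0001
Remainder (last 3 bits) = 001. This is the CRC / FCS.

001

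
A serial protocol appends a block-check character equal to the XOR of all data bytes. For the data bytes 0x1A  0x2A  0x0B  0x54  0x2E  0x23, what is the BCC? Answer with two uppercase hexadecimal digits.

62

XOR the bytes together:
  start with 0x1A
  0x1A ⊕ 0x2A = 0x30
  0x30 ⊕ 0x0B = 0x3B
  0x3B ⊕ 0x54 = 0x6F
  0x6F ⊕ 0x2E = 0x41
  0x41 ⊕ 0x23 = 0x62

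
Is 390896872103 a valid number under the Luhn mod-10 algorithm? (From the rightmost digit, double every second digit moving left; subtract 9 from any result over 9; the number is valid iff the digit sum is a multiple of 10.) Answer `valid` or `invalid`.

valid

From the right, keep odd positions and double even positions (subtract 9 from any doubled value over 9):
  doubled (positions 2,4,...): 0 4 7 9 0 6 → sum 26
  kept (positions 1,3,...): 3 1 7 6 8 9 → sum 34
Total = 60.
60 mod 10 = 0, so the number is valid.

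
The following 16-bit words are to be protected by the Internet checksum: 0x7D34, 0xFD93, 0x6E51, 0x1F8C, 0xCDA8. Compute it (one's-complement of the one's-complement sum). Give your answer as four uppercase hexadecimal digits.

One's-complement addition (fold any carry out of bit 15 back into bit 0):
  0x7D34 + 0xFD93 = 0x17AC7 → wrap carry → 0x7AC8
  0x7AC8 + 0x6E51 = 0x0E919
  0xE919 + 0x1F8C = 0x108A5 → wrap carry → 0x08A6
  0x08A6 + 0xCDA8 = 0x0D64E
One's-complement sum = 0xD64E.
Checksum = ~0xD64E & 0xFFFF = 0x29B1.

29B1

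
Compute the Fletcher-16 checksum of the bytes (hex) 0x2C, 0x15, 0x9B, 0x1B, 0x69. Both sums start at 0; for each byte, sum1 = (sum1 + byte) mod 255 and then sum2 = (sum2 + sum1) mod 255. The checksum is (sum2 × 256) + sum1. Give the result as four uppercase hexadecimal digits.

A361

Running sums (mod 255):
  after byte 0 (0x2C): sum1=44, sum2=44
  after byte 1 (0x15): sum1=65, sum2=109
  after byte 2 (0x9B): sum1=220, sum2=74
  after byte 3 (0x1B): sum1=247, sum2=66
  after byte 4 (0x69): sum1=97, sum2=163
Checksum = sum2·256 + sum1 = 163·256 + 97 = 41825 = 0xA361.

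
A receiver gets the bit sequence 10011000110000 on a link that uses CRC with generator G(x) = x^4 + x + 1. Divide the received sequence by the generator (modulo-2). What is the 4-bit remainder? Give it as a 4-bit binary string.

Modulo-2 division of 10011000110000 by 10011:
  pos 0: 10011 XOR 10011 = 00000
  pos 8: 11000 XOR 10011 = 01011
  pos 9: 10110 XOR 10011 = 00101
Remainder = 0101 (nonzero — an error is detected).

0101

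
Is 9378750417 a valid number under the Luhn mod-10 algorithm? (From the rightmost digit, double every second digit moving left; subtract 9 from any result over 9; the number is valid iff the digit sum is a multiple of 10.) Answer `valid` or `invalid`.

From the right, keep odd positions and double even positions (subtract 9 from any doubled value over 9):
  doubled (positions 2,4,...): 2 0 5 5 9 → sum 21
  kept (positions 1,3,...): 7 4 5 8 3 → sum 27
Total = 48.
48 mod 10 = 8, so the number is invalid.

invalid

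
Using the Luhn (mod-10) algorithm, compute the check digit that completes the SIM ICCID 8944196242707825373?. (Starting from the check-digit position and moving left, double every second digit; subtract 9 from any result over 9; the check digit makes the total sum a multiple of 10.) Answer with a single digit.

Partial digits right→left: 3 7 3 5 2 8 7 0 7 2 4 2 6 9 1 4 4 9 8
Double every second digit counting from the check-digit position (so the 1st, 3rd, 5th, ... of the partial from the right).
  doubled (with −9 where >9): 6 6 4 5 5 8 3 2 8 7 → sum 54
  kept as-is: 7 5 8 0 2 2 9 4 9 → sum 46
Total = 54 + 46 = 100.
Check digit = (10 − (100 mod 10)) mod 10 = 0.

0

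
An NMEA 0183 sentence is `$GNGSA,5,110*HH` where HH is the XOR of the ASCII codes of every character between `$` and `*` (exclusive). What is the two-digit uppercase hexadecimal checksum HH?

XOR the ASCII codes of the payload characters:
  'G' = 0x47 → acc = 0x47
  'N' = 0x4E → acc = 0x09
  'G' = 0x47 → acc = 0x4E
  'S' = 0x53 → acc = 0x1D
  'A' = 0x41 → acc = 0x5C
  ',' = 0x2C → acc = 0x70
  '5' = 0x35 → acc = 0x45
  ',' = 0x2C → acc = 0x69
  '1' = 0x31 → acc = 0x58
  '1' = 0x31 → acc = 0x69
  '0' = 0x30 → acc = 0x59
Checksum = 0x59.

59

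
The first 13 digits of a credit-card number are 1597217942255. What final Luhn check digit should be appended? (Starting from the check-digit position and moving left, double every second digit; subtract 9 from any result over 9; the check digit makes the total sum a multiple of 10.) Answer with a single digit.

8

Partial digits right→left: 5 5 2 2 4 9 7 1 2 7 9 5 1
Double every second digit counting from the check-digit position (so the 1st, 3rd, 5th, ... of the partial from the right).
  doubled (with −9 where >9): 1 4 8 5 4 9 2 → sum 33
  kept as-is: 5 2 9 1 7 5 → sum 29
Total = 33 + 29 = 62.
Check digit = (10 − (62 mod 10)) mod 10 = 8.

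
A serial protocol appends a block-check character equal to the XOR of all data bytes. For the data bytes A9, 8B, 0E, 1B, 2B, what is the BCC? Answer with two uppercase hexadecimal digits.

XOR the bytes together:
  start with 0xA9
  0xA9 ⊕ 0x8B = 0x22
  0x22 ⊕ 0x0E = 0x2C
  0x2C ⊕ 0x1B = 0x37
  0x37 ⊕ 0x2B = 0x1C

1C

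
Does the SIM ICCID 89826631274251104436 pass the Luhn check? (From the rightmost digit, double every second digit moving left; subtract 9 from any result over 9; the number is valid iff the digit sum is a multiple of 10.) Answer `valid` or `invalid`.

From the right, keep odd positions and double even positions (subtract 9 from any doubled value over 9):
  doubled (positions 2,4,...): 6 8 2 1 8 4 6 3 7 7 → sum 52
  kept (positions 1,3,...): 6 4 0 1 2 7 1 6 2 9 → sum 38
Total = 90.
90 mod 10 = 0, so the number is valid.

valid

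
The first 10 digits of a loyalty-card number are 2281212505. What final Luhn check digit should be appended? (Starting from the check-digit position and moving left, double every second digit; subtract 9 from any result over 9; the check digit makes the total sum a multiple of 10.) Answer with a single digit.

6

Partial digits right→left: 5 0 5 2 1 2 1 8 2 2
Double every second digit counting from the check-digit position (so the 1st, 3rd, 5th, ... of the partial from the right).
  doubled (with −9 where >9): 1 1 2 2 4 → sum 10
  kept as-is: 0 2 2 8 2 → sum 14
Total = 10 + 14 = 24.
Check digit = (10 − (24 mod 10)) mod 10 = 6.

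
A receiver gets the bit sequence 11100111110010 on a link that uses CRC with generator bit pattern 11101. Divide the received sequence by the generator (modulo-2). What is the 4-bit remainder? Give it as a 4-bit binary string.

Modulo-2 division of 11100111110010 by 11101:
  pos 0: 11100 XOR 11101 = 00001
  pos 4: 11111 XOR 11101 = 00010
  pos 7: 10100 XOR 11101 = 01001
  pos 8: 10011 XOR 11101 = 01110
  pos 9: 11100 XOR 11101 = 00001
Remainder = 0001 (nonzero — an error is detected).

0001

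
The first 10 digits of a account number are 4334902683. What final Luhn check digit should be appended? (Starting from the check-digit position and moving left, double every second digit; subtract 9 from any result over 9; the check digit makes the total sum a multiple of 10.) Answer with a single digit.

1

Partial digits right→left: 3 8 6 2 0 9 4 3 3 4
Double every second digit counting from the check-digit position (so the 1st, 3rd, 5th, ... of the partial from the right).
  doubled (with −9 where >9): 6 3 0 8 6 → sum 23
  kept as-is: 8 2 9 3 4 → sum 26
Total = 23 + 26 = 49.
Check digit = (10 − (49 mod 10)) mod 10 = 1.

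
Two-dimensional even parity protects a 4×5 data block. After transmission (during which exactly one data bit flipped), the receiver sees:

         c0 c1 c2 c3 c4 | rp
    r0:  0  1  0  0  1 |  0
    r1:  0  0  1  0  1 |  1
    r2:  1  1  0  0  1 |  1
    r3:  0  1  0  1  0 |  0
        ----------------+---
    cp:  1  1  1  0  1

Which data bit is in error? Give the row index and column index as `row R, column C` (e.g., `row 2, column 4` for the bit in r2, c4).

Recompute each row's even parity and compare to rp:
  r0: data parity 0, sent rp 0 → ok
  r1: data parity 0, sent rp 1 → mismatch
  r2: data parity 1, sent rp 1 → ok
  r3: data parity 0, sent rp 0 → ok
Recompute each column's even parity and compare to cp:
  c0: data parity 1, sent cp 1 → ok
  c1: data parity 1, sent cp 1 → ok
  c2: data parity 1, sent cp 1 → ok
  c3: data parity 1, sent cp 0 → mismatch
  c4: data parity 1, sent cp 1 → ok
Exactly one row (r1) and one column (c3) fail → the flipped bit is at their intersection.

row 1, column 3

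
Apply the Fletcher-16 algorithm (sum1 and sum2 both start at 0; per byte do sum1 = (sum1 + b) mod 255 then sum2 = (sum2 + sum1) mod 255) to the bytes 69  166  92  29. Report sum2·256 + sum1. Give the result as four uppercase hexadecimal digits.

Running sums (mod 255):
  after byte 0 (69): sum1=69, sum2=69
  after byte 1 (166): sum1=235, sum2=49
  after byte 2 (92): sum1=72, sum2=121
  after byte 3 (29): sum1=101, sum2=222
Checksum = sum2·256 + sum1 = 222·256 + 101 = 56933 = 0xDE65.

DE65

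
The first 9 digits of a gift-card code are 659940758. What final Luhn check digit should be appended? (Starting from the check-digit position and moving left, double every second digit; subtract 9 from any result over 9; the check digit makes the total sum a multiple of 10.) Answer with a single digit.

Partial digits right→left: 8 5 7 0 4 9 9 5 6
Double every second digit counting from the check-digit position (so the 1st, 3rd, 5th, ... of the partial from the right).
  doubled (with −9 where >9): 7 5 8 9 3 → sum 32
  kept as-is: 5 0 9 5 → sum 19
Total = 32 + 19 = 51.
Check digit = (10 − (51 mod 10)) mod 10 = 9.

9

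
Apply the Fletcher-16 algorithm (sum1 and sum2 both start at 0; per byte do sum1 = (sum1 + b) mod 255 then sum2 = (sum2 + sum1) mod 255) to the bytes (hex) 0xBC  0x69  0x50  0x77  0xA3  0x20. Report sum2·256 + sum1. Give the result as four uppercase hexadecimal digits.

Running sums (mod 255):
  after byte 0 (0xBC): sum1=188, sum2=188
  after byte 1 (0x69): sum1=38, sum2=226
  after byte 2 (0x50): sum1=118, sum2=89
  after byte 3 (0x77): sum1=237, sum2=71
  after byte 4 (0xA3): sum1=145, sum2=216
  after byte 5 (0x20): sum1=177, sum2=138
Checksum = sum2·256 + sum1 = 138·256 + 177 = 35505 = 0x8AB1.

8AB1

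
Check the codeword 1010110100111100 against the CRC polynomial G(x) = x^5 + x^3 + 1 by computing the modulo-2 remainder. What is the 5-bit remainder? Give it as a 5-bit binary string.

Modulo-2 division of 1010110100111100 by 101001:
  pos 0: 101011 XOR 101001 = 000010
  pos 4: 100100 XOR 101001 = 001101
  pos 6: 110111 XOR 101001 = 011110
  pos 7: 111101 XOR 101001 = 010100
  pos 8: 101001 XOR 101001 = 000000
Remainder = 00000 (zero — the frame passes the CRC check).

00000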